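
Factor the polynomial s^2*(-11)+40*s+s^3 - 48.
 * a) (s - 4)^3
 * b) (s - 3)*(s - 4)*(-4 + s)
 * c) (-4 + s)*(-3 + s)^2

We need to factor s^2*(-11)+40*s+s^3 - 48.
The factored form is (s - 3)*(s - 4)*(-4 + s).
b) (s - 3)*(s - 4)*(-4 + s)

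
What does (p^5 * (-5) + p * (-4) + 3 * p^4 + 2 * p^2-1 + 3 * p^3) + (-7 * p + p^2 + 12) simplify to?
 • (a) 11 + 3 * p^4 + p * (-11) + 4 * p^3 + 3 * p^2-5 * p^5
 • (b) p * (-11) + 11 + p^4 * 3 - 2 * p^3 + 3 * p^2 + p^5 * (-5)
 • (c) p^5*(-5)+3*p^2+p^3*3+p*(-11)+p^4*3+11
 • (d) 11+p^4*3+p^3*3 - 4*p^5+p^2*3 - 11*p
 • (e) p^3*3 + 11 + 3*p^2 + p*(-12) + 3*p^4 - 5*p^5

Adding the polynomials and combining like terms:
(p^5*(-5) + p*(-4) + 3*p^4 + 2*p^2 - 1 + 3*p^3) + (-7*p + p^2 + 12)
= p^5*(-5)+3*p^2+p^3*3+p*(-11)+p^4*3+11
c) p^5*(-5)+3*p^2+p^3*3+p*(-11)+p^4*3+11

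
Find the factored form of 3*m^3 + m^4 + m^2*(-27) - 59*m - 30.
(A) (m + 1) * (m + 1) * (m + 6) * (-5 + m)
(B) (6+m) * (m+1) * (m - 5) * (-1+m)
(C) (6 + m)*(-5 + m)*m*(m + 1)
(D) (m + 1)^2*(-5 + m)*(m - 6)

We need to factor 3*m^3 + m^4 + m^2*(-27) - 59*m - 30.
The factored form is (m + 1) * (m + 1) * (m + 6) * (-5 + m).
A) (m + 1) * (m + 1) * (m + 6) * (-5 + m)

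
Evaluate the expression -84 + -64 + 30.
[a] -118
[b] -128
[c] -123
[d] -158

First: -84 + -64 = -148
Then: -148 + 30 = -118
a) -118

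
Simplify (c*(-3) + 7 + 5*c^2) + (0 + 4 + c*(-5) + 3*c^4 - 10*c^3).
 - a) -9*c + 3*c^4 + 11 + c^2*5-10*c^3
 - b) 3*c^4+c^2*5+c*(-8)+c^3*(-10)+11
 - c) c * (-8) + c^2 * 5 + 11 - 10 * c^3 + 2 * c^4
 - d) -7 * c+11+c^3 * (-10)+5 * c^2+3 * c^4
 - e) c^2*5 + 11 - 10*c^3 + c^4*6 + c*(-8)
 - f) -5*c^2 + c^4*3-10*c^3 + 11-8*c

Adding the polynomials and combining like terms:
(c*(-3) + 7 + 5*c^2) + (0 + 4 + c*(-5) + 3*c^4 - 10*c^3)
= 3*c^4+c^2*5+c*(-8)+c^3*(-10)+11
b) 3*c^4+c^2*5+c*(-8)+c^3*(-10)+11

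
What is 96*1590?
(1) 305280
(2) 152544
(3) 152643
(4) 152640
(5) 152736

96 * 1590 = 152640
4) 152640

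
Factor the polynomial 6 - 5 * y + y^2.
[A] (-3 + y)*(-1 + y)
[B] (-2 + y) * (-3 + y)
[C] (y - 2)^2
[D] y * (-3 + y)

We need to factor 6 - 5 * y + y^2.
The factored form is (-2 + y) * (-3 + y).
B) (-2 + y) * (-3 + y)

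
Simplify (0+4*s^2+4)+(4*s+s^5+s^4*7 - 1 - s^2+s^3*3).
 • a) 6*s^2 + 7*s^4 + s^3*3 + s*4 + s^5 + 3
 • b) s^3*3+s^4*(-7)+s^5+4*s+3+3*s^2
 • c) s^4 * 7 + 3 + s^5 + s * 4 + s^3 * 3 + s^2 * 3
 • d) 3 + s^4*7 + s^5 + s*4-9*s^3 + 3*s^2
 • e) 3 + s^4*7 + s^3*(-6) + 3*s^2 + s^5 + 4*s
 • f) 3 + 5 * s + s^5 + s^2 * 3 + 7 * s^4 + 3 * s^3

Adding the polynomials and combining like terms:
(0 + 4*s^2 + 4) + (4*s + s^5 + s^4*7 - 1 - s^2 + s^3*3)
= s^4 * 7 + 3 + s^5 + s * 4 + s^3 * 3 + s^2 * 3
c) s^4 * 7 + 3 + s^5 + s * 4 + s^3 * 3 + s^2 * 3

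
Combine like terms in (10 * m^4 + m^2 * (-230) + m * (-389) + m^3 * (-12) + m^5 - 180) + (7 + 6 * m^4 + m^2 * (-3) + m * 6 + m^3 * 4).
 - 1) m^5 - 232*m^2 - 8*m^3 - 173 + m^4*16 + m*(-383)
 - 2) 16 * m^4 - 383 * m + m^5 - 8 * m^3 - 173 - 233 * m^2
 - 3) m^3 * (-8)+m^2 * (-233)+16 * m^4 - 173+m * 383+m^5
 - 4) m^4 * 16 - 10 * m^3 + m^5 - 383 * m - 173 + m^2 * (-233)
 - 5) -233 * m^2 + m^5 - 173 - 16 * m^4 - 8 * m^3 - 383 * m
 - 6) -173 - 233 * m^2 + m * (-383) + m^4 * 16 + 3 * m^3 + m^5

Adding the polynomials and combining like terms:
(10*m^4 + m^2*(-230) + m*(-389) + m^3*(-12) + m^5 - 180) + (7 + 6*m^4 + m^2*(-3) + m*6 + m^3*4)
= 16 * m^4 - 383 * m + m^5 - 8 * m^3 - 173 - 233 * m^2
2) 16 * m^4 - 383 * m + m^5 - 8 * m^3 - 173 - 233 * m^2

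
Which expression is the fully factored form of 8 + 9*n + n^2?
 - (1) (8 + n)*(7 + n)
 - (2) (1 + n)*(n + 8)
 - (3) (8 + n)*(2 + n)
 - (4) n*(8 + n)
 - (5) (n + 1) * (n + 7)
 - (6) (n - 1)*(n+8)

We need to factor 8 + 9*n + n^2.
The factored form is (1 + n)*(n + 8).
2) (1 + n)*(n + 8)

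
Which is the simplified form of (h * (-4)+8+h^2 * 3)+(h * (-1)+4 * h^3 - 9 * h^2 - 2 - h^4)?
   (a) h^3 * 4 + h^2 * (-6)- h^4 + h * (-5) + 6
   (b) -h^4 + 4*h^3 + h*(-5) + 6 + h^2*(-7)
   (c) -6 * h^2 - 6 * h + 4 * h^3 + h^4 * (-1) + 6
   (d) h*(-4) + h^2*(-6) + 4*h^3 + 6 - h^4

Adding the polynomials and combining like terms:
(h*(-4) + 8 + h^2*3) + (h*(-1) + 4*h^3 - 9*h^2 - 2 - h^4)
= h^3 * 4 + h^2 * (-6)- h^4 + h * (-5) + 6
a) h^3 * 4 + h^2 * (-6)- h^4 + h * (-5) + 6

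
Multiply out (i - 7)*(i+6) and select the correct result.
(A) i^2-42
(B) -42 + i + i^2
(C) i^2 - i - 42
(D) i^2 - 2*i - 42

Expanding (i - 7)*(i+6):
= i^2 - i - 42
C) i^2 - i - 42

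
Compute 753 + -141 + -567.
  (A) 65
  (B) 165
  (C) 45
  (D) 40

First: 753 + -141 = 612
Then: 612 + -567 = 45
C) 45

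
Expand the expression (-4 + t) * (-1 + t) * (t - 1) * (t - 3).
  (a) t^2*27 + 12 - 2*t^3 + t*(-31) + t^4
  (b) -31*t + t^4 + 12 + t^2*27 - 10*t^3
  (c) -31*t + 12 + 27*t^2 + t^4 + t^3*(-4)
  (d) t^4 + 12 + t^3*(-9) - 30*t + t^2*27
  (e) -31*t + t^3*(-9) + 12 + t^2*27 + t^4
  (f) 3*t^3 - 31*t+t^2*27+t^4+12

Expanding (-4 + t) * (-1 + t) * (t - 1) * (t - 3):
= -31*t + t^3*(-9) + 12 + t^2*27 + t^4
e) -31*t + t^3*(-9) + 12 + t^2*27 + t^4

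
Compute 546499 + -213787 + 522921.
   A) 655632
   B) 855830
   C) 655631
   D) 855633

First: 546499 + -213787 = 332712
Then: 332712 + 522921 = 855633
D) 855633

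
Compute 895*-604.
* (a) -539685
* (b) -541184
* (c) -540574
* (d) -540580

895 * -604 = -540580
d) -540580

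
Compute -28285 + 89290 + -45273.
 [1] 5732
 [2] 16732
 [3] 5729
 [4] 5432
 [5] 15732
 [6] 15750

First: -28285 + 89290 = 61005
Then: 61005 + -45273 = 15732
5) 15732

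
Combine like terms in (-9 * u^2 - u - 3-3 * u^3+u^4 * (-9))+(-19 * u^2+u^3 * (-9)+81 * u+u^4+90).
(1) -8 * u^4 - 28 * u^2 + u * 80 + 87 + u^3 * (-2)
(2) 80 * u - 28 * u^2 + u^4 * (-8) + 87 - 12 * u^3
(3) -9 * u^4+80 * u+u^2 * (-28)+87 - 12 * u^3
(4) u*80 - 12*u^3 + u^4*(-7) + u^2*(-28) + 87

Adding the polynomials and combining like terms:
(-9*u^2 - u - 3 - 3*u^3 + u^4*(-9)) + (-19*u^2 + u^3*(-9) + 81*u + u^4 + 90)
= 80 * u - 28 * u^2 + u^4 * (-8) + 87 - 12 * u^3
2) 80 * u - 28 * u^2 + u^4 * (-8) + 87 - 12 * u^3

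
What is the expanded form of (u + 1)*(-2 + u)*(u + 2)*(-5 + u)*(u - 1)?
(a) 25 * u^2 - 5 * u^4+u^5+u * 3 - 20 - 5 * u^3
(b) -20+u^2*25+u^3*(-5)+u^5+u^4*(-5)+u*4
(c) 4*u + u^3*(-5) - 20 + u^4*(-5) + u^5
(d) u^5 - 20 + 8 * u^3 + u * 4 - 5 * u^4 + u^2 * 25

Expanding (u + 1)*(-2 + u)*(u + 2)*(-5 + u)*(u - 1):
= -20+u^2*25+u^3*(-5)+u^5+u^4*(-5)+u*4
b) -20+u^2*25+u^3*(-5)+u^5+u^4*(-5)+u*4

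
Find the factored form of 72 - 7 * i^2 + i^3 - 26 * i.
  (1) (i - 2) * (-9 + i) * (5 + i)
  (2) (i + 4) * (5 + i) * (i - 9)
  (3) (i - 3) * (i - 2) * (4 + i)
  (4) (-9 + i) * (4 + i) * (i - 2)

We need to factor 72 - 7 * i^2 + i^3 - 26 * i.
The factored form is (-9 + i) * (4 + i) * (i - 2).
4) (-9 + i) * (4 + i) * (i - 2)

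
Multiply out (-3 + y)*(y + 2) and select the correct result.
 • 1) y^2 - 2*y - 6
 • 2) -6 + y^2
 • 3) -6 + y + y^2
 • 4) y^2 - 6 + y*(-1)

Expanding (-3 + y)*(y + 2):
= y^2 - 6 + y*(-1)
4) y^2 - 6 + y*(-1)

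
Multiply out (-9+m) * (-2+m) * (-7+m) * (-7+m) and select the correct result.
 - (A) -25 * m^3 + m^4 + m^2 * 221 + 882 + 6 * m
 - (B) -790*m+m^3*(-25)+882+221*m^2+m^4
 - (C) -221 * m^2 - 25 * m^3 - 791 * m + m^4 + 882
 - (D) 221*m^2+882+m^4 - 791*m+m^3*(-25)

Expanding (-9+m) * (-2+m) * (-7+m) * (-7+m):
= 221*m^2+882+m^4 - 791*m+m^3*(-25)
D) 221*m^2+882+m^4 - 791*m+m^3*(-25)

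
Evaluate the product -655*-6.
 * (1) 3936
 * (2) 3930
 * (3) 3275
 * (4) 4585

-655 * -6 = 3930
2) 3930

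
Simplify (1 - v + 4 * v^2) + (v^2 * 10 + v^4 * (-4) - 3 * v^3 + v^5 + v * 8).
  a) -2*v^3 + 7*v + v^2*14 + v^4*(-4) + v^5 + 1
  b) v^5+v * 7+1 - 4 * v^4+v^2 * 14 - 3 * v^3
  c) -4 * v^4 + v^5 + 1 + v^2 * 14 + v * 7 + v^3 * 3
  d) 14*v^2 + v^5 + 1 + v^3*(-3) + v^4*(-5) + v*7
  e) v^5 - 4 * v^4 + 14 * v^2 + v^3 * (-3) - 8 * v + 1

Adding the polynomials and combining like terms:
(1 - v + 4*v^2) + (v^2*10 + v^4*(-4) - 3*v^3 + v^5 + v*8)
= v^5+v * 7+1 - 4 * v^4+v^2 * 14 - 3 * v^3
b) v^5+v * 7+1 - 4 * v^4+v^2 * 14 - 3 * v^3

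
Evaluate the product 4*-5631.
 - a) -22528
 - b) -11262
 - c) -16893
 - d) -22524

4 * -5631 = -22524
d) -22524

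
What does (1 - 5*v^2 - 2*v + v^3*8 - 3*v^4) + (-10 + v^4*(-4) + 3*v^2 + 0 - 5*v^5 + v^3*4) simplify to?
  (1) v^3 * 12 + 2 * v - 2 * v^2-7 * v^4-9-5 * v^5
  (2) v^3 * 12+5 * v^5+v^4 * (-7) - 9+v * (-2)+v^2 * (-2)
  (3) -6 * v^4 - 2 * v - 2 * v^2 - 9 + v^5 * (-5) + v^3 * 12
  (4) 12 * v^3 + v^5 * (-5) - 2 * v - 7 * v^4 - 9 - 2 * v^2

Adding the polynomials and combining like terms:
(1 - 5*v^2 - 2*v + v^3*8 - 3*v^4) + (-10 + v^4*(-4) + 3*v^2 + 0 - 5*v^5 + v^3*4)
= 12 * v^3 + v^5 * (-5) - 2 * v - 7 * v^4 - 9 - 2 * v^2
4) 12 * v^3 + v^5 * (-5) - 2 * v - 7 * v^4 - 9 - 2 * v^2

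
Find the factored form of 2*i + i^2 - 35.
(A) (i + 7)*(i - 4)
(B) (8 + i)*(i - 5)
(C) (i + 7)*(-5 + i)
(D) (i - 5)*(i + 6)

We need to factor 2*i + i^2 - 35.
The factored form is (i + 7)*(-5 + i).
C) (i + 7)*(-5 + i)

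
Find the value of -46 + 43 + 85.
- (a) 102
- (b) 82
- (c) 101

First: -46 + 43 = -3
Then: -3 + 85 = 82
b) 82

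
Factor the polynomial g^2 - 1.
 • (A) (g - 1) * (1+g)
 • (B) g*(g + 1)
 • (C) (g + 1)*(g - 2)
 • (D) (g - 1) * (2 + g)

We need to factor g^2 - 1.
The factored form is (g - 1) * (1+g).
A) (g - 1) * (1+g)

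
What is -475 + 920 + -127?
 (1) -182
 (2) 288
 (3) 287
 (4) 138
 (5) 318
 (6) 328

First: -475 + 920 = 445
Then: 445 + -127 = 318
5) 318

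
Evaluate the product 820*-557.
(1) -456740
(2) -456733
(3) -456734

820 * -557 = -456740
1) -456740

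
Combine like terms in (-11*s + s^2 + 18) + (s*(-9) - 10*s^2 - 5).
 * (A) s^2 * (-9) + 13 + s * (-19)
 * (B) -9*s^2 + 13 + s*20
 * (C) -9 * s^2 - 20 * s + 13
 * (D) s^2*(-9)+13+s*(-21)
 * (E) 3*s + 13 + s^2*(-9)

Adding the polynomials and combining like terms:
(-11*s + s^2 + 18) + (s*(-9) - 10*s^2 - 5)
= -9 * s^2 - 20 * s + 13
C) -9 * s^2 - 20 * s + 13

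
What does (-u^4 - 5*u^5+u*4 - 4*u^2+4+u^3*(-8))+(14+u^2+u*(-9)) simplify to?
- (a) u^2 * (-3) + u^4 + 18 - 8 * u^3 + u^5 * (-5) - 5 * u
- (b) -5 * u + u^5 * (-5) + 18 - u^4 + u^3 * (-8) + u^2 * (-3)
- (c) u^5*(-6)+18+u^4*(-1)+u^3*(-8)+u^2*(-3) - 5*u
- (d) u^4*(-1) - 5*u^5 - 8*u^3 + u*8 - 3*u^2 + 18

Adding the polynomials and combining like terms:
(-u^4 - 5*u^5 + u*4 - 4*u^2 + 4 + u^3*(-8)) + (14 + u^2 + u*(-9))
= -5 * u + u^5 * (-5) + 18 - u^4 + u^3 * (-8) + u^2 * (-3)
b) -5 * u + u^5 * (-5) + 18 - u^4 + u^3 * (-8) + u^2 * (-3)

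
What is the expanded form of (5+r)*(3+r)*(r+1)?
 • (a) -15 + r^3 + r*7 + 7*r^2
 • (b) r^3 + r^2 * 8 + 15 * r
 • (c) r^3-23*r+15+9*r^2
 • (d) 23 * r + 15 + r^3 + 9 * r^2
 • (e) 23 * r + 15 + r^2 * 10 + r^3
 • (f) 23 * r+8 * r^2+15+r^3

Expanding (5+r)*(3+r)*(r+1):
= 23 * r + 15 + r^3 + 9 * r^2
d) 23 * r + 15 + r^3 + 9 * r^2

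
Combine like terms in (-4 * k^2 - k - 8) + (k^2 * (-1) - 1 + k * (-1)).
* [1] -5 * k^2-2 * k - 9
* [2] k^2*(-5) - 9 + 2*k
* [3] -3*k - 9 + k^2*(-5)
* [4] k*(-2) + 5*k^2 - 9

Adding the polynomials and combining like terms:
(-4*k^2 - k - 8) + (k^2*(-1) - 1 + k*(-1))
= -5 * k^2-2 * k - 9
1) -5 * k^2-2 * k - 9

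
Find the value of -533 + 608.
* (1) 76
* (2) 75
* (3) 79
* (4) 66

-533 + 608 = 75
2) 75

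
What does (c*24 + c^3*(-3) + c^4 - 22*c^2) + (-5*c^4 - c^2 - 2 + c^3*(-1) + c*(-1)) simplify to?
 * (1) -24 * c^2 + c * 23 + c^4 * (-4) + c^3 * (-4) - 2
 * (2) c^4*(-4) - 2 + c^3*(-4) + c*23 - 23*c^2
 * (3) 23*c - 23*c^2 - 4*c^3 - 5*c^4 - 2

Adding the polynomials and combining like terms:
(c*24 + c^3*(-3) + c^4 - 22*c^2) + (-5*c^4 - c^2 - 2 + c^3*(-1) + c*(-1))
= c^4*(-4) - 2 + c^3*(-4) + c*23 - 23*c^2
2) c^4*(-4) - 2 + c^3*(-4) + c*23 - 23*c^2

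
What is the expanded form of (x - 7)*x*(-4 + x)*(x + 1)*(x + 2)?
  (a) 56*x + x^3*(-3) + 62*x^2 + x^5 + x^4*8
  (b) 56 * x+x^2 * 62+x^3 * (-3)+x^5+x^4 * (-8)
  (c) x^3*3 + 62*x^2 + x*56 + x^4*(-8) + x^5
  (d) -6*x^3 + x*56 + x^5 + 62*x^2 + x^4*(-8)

Expanding (x - 7)*x*(-4 + x)*(x + 1)*(x + 2):
= 56 * x+x^2 * 62+x^3 * (-3)+x^5+x^4 * (-8)
b) 56 * x+x^2 * 62+x^3 * (-3)+x^5+x^4 * (-8)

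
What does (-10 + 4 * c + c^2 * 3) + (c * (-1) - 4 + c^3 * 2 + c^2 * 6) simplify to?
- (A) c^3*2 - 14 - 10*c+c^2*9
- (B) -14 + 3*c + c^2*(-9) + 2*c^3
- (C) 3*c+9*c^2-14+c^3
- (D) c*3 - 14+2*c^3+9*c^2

Adding the polynomials and combining like terms:
(-10 + 4*c + c^2*3) + (c*(-1) - 4 + c^3*2 + c^2*6)
= c*3 - 14+2*c^3+9*c^2
D) c*3 - 14+2*c^3+9*c^2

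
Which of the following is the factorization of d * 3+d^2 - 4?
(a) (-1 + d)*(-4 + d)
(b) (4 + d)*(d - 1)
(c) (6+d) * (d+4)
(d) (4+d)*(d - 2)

We need to factor d * 3+d^2 - 4.
The factored form is (4 + d)*(d - 1).
b) (4 + d)*(d - 1)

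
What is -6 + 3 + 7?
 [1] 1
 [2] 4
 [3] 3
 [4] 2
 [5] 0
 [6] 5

First: -6 + 3 = -3
Then: -3 + 7 = 4
2) 4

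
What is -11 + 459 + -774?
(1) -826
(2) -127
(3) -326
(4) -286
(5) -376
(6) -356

First: -11 + 459 = 448
Then: 448 + -774 = -326
3) -326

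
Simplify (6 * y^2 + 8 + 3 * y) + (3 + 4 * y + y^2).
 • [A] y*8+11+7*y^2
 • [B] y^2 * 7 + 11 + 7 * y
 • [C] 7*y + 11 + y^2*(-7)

Adding the polynomials and combining like terms:
(6*y^2 + 8 + 3*y) + (3 + 4*y + y^2)
= y^2 * 7 + 11 + 7 * y
B) y^2 * 7 + 11 + 7 * y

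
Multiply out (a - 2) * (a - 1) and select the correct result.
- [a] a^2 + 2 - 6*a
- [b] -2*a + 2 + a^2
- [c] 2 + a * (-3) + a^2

Expanding (a - 2) * (a - 1):
= 2 + a * (-3) + a^2
c) 2 + a * (-3) + a^2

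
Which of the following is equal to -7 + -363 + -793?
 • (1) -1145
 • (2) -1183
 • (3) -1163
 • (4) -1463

First: -7 + -363 = -370
Then: -370 + -793 = -1163
3) -1163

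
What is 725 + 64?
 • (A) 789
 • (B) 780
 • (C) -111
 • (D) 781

725 + 64 = 789
A) 789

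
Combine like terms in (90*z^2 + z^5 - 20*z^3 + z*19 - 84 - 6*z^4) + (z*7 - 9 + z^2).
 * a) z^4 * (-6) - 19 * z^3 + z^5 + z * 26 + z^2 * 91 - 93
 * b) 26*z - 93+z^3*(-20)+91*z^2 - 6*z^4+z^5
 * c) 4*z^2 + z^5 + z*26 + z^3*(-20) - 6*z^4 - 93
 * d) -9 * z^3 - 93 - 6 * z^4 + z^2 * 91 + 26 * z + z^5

Adding the polynomials and combining like terms:
(90*z^2 + z^5 - 20*z^3 + z*19 - 84 - 6*z^4) + (z*7 - 9 + z^2)
= 26*z - 93+z^3*(-20)+91*z^2 - 6*z^4+z^5
b) 26*z - 93+z^3*(-20)+91*z^2 - 6*z^4+z^5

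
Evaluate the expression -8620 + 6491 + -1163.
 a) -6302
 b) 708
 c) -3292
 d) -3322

First: -8620 + 6491 = -2129
Then: -2129 + -1163 = -3292
c) -3292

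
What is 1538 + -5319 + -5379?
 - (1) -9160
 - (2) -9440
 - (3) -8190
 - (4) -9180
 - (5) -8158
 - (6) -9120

First: 1538 + -5319 = -3781
Then: -3781 + -5379 = -9160
1) -9160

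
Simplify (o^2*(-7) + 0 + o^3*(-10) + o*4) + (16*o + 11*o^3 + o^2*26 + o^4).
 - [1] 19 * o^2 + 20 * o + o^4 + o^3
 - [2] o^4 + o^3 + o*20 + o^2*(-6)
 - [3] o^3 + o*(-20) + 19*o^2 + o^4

Adding the polynomials and combining like terms:
(o^2*(-7) + 0 + o^3*(-10) + o*4) + (16*o + 11*o^3 + o^2*26 + o^4)
= 19 * o^2 + 20 * o + o^4 + o^3
1) 19 * o^2 + 20 * o + o^4 + o^3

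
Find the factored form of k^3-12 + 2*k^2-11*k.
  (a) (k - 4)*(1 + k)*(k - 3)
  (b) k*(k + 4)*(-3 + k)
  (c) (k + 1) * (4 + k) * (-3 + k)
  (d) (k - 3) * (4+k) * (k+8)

We need to factor k^3-12 + 2*k^2-11*k.
The factored form is (k + 1) * (4 + k) * (-3 + k).
c) (k + 1) * (4 + k) * (-3 + k)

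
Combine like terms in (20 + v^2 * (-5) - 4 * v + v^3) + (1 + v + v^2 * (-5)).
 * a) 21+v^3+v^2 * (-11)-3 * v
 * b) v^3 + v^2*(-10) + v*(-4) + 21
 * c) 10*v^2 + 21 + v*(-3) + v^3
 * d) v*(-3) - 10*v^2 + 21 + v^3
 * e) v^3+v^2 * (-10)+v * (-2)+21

Adding the polynomials and combining like terms:
(20 + v^2*(-5) - 4*v + v^3) + (1 + v + v^2*(-5))
= v*(-3) - 10*v^2 + 21 + v^3
d) v*(-3) - 10*v^2 + 21 + v^3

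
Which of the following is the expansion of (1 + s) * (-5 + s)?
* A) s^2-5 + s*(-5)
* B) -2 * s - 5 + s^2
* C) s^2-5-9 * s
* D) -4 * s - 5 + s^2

Expanding (1 + s) * (-5 + s):
= -4 * s - 5 + s^2
D) -4 * s - 5 + s^2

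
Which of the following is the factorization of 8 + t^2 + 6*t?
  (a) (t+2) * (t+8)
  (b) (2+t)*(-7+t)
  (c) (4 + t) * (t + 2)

We need to factor 8 + t^2 + 6*t.
The factored form is (4 + t) * (t + 2).
c) (4 + t) * (t + 2)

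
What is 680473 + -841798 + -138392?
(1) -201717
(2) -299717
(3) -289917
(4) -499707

First: 680473 + -841798 = -161325
Then: -161325 + -138392 = -299717
2) -299717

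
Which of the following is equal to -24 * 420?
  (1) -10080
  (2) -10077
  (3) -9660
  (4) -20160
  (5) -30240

-24 * 420 = -10080
1) -10080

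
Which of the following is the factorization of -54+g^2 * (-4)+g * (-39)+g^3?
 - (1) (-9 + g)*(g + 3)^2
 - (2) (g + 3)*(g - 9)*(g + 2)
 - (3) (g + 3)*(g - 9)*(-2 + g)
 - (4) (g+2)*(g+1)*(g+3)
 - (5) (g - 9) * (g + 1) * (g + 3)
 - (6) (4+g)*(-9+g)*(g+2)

We need to factor -54+g^2 * (-4)+g * (-39)+g^3.
The factored form is (g + 3)*(g - 9)*(g + 2).
2) (g + 3)*(g - 9)*(g + 2)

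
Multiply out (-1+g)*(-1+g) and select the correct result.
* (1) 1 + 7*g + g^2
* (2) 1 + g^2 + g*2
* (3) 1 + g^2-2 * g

Expanding (-1+g)*(-1+g):
= 1 + g^2-2 * g
3) 1 + g^2-2 * g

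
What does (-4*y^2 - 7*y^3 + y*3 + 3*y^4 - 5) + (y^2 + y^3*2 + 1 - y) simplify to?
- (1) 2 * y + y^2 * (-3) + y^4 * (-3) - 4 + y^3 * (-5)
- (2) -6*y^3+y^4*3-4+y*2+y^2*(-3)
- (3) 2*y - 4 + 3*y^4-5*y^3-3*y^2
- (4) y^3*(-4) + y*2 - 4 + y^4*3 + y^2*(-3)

Adding the polynomials and combining like terms:
(-4*y^2 - 7*y^3 + y*3 + 3*y^4 - 5) + (y^2 + y^3*2 + 1 - y)
= 2*y - 4 + 3*y^4-5*y^3-3*y^2
3) 2*y - 4 + 3*y^4-5*y^3-3*y^2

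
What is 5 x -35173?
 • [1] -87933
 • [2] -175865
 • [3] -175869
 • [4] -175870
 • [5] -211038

5 * -35173 = -175865
2) -175865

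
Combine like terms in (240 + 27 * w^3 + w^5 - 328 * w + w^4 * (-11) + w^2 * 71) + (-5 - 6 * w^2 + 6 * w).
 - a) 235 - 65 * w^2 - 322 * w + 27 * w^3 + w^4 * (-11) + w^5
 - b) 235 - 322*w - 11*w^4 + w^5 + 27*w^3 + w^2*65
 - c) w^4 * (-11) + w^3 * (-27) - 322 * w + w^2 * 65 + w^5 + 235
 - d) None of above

Adding the polynomials and combining like terms:
(240 + 27*w^3 + w^5 - 328*w + w^4*(-11) + w^2*71) + (-5 - 6*w^2 + 6*w)
= 235 - 322*w - 11*w^4 + w^5 + 27*w^3 + w^2*65
b) 235 - 322*w - 11*w^4 + w^5 + 27*w^3 + w^2*65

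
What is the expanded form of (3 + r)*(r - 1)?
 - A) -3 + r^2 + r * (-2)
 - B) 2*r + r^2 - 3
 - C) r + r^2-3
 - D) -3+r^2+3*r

Expanding (3 + r)*(r - 1):
= 2*r + r^2 - 3
B) 2*r + r^2 - 3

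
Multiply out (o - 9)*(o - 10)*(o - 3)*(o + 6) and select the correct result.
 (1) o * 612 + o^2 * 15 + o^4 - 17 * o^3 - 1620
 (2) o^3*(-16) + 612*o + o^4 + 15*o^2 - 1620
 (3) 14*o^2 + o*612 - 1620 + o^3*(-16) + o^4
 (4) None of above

Expanding (o - 9)*(o - 10)*(o - 3)*(o + 6):
= o^3*(-16) + 612*o + o^4 + 15*o^2 - 1620
2) o^3*(-16) + 612*o + o^4 + 15*o^2 - 1620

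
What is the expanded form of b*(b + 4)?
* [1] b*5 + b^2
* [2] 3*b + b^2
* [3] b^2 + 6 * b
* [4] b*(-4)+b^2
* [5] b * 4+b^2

Expanding b*(b + 4):
= b * 4+b^2
5) b * 4+b^2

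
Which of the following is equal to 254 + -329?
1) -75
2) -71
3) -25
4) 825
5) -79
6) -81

254 + -329 = -75
1) -75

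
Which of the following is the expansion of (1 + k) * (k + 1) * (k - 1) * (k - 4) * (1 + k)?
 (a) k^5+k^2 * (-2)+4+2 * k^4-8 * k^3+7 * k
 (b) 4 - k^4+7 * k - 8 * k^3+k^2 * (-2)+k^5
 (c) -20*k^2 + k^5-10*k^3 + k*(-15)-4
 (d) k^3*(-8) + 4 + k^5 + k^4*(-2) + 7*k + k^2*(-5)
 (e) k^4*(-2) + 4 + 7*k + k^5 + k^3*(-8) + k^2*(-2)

Expanding (1 + k) * (k + 1) * (k - 1) * (k - 4) * (1 + k):
= k^4*(-2) + 4 + 7*k + k^5 + k^3*(-8) + k^2*(-2)
e) k^4*(-2) + 4 + 7*k + k^5 + k^3*(-8) + k^2*(-2)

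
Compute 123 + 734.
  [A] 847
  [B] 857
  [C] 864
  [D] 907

123 + 734 = 857
B) 857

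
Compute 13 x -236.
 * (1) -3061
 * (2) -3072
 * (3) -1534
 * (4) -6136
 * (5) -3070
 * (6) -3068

13 * -236 = -3068
6) -3068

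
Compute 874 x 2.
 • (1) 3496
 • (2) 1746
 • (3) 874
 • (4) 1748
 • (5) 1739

874 * 2 = 1748
4) 1748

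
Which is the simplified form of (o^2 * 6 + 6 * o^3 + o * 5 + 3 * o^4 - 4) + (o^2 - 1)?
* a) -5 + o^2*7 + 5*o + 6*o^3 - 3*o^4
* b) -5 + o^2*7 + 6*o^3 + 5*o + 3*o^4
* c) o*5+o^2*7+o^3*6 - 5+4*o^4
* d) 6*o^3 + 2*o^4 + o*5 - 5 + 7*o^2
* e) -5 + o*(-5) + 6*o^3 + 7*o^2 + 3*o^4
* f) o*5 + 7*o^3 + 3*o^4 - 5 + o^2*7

Adding the polynomials and combining like terms:
(o^2*6 + 6*o^3 + o*5 + 3*o^4 - 4) + (o^2 - 1)
= -5 + o^2*7 + 6*o^3 + 5*o + 3*o^4
b) -5 + o^2*7 + 6*o^3 + 5*o + 3*o^4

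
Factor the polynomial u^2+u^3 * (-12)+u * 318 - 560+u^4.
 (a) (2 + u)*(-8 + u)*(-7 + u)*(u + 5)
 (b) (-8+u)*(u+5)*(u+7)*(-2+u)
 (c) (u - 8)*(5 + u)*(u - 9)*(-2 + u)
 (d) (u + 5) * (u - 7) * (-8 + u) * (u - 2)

We need to factor u^2+u^3 * (-12)+u * 318 - 560+u^4.
The factored form is (u + 5) * (u - 7) * (-8 + u) * (u - 2).
d) (u + 5) * (u - 7) * (-8 + u) * (u - 2)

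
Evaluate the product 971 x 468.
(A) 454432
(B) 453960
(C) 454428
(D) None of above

971 * 468 = 454428
C) 454428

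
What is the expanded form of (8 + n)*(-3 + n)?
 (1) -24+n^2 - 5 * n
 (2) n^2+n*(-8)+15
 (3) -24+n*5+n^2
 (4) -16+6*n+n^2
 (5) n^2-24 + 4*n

Expanding (8 + n)*(-3 + n):
= -24+n*5+n^2
3) -24+n*5+n^2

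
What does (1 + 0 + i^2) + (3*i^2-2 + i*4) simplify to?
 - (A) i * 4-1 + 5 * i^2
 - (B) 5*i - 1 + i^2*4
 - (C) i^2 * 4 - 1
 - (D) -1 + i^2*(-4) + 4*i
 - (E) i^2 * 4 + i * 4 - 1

Adding the polynomials and combining like terms:
(1 + 0 + i^2) + (3*i^2 - 2 + i*4)
= i^2 * 4 + i * 4 - 1
E) i^2 * 4 + i * 4 - 1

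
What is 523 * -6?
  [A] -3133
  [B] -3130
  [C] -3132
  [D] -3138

523 * -6 = -3138
D) -3138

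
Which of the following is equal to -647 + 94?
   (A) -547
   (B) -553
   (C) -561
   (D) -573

-647 + 94 = -553
B) -553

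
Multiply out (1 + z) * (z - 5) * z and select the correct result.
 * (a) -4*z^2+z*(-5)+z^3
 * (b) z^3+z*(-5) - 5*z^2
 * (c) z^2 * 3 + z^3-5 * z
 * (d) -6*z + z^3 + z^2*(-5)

Expanding (1 + z) * (z - 5) * z:
= -4*z^2+z*(-5)+z^3
a) -4*z^2+z*(-5)+z^3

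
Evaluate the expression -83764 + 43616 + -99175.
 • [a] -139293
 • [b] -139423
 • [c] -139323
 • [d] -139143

First: -83764 + 43616 = -40148
Then: -40148 + -99175 = -139323
c) -139323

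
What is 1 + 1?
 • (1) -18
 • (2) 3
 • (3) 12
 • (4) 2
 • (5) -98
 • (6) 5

1 + 1 = 2
4) 2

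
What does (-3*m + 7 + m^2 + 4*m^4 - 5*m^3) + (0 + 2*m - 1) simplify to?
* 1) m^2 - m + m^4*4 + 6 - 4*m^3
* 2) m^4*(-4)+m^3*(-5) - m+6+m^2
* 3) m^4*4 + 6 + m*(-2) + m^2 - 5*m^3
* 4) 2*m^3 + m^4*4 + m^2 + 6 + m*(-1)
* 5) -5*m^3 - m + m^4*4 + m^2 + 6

Adding the polynomials and combining like terms:
(-3*m + 7 + m^2 + 4*m^4 - 5*m^3) + (0 + 2*m - 1)
= -5*m^3 - m + m^4*4 + m^2 + 6
5) -5*m^3 - m + m^4*4 + m^2 + 6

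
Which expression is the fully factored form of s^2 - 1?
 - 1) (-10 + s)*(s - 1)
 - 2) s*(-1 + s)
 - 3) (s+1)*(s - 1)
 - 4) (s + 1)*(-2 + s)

We need to factor s^2 - 1.
The factored form is (s+1)*(s - 1).
3) (s+1)*(s - 1)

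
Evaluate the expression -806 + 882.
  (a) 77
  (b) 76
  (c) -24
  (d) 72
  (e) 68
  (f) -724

-806 + 882 = 76
b) 76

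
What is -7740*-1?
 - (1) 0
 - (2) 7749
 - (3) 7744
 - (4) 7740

-7740 * -1 = 7740
4) 7740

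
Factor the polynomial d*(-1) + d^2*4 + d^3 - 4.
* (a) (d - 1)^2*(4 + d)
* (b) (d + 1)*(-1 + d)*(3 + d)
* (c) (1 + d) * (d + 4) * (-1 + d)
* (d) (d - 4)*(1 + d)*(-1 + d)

We need to factor d*(-1) + d^2*4 + d^3 - 4.
The factored form is (1 + d) * (d + 4) * (-1 + d).
c) (1 + d) * (d + 4) * (-1 + d)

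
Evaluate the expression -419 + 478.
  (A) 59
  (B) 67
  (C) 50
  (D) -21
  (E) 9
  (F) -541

-419 + 478 = 59
A) 59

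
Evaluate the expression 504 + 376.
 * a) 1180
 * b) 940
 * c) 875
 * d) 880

504 + 376 = 880
d) 880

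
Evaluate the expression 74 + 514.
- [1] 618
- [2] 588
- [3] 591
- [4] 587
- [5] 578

74 + 514 = 588
2) 588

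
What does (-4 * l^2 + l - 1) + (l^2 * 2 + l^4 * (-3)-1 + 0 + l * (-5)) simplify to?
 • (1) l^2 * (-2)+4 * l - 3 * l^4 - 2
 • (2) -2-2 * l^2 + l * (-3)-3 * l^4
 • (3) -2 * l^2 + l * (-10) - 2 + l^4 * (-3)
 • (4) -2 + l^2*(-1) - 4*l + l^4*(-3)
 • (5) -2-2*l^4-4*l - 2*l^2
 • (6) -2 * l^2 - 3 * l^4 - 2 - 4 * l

Adding the polynomials and combining like terms:
(-4*l^2 + l - 1) + (l^2*2 + l^4*(-3) - 1 + 0 + l*(-5))
= -2 * l^2 - 3 * l^4 - 2 - 4 * l
6) -2 * l^2 - 3 * l^4 - 2 - 4 * l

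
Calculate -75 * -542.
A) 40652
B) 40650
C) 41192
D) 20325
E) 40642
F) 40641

-75 * -542 = 40650
B) 40650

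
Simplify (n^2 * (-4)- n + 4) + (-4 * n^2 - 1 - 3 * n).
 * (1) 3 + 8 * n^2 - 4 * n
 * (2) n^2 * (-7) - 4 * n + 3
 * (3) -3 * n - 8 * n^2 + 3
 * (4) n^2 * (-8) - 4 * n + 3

Adding the polynomials and combining like terms:
(n^2*(-4) - n + 4) + (-4*n^2 - 1 - 3*n)
= n^2 * (-8) - 4 * n + 3
4) n^2 * (-8) - 4 * n + 3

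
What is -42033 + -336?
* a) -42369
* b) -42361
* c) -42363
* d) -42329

-42033 + -336 = -42369
a) -42369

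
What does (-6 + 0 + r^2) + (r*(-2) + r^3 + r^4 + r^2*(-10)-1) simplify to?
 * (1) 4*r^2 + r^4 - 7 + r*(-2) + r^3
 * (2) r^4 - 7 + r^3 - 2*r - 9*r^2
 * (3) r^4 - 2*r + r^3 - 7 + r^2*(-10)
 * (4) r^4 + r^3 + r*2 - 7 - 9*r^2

Adding the polynomials and combining like terms:
(-6 + 0 + r^2) + (r*(-2) + r^3 + r^4 + r^2*(-10) - 1)
= r^4 - 7 + r^3 - 2*r - 9*r^2
2) r^4 - 7 + r^3 - 2*r - 9*r^2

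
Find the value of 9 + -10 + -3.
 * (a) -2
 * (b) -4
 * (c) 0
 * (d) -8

First: 9 + -10 = -1
Then: -1 + -3 = -4
b) -4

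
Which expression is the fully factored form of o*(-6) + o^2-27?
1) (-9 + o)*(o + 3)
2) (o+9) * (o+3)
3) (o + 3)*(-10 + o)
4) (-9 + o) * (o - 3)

We need to factor o*(-6) + o^2-27.
The factored form is (-9 + o)*(o + 3).
1) (-9 + o)*(o + 3)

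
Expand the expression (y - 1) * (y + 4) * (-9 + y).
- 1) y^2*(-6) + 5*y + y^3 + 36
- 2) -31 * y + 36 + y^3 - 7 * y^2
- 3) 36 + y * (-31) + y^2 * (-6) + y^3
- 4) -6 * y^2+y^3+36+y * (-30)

Expanding (y - 1) * (y + 4) * (-9 + y):
= 36 + y * (-31) + y^2 * (-6) + y^3
3) 36 + y * (-31) + y^2 * (-6) + y^3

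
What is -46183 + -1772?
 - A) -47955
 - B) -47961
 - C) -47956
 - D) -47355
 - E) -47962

-46183 + -1772 = -47955
A) -47955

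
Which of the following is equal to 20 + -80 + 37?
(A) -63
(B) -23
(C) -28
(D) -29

First: 20 + -80 = -60
Then: -60 + 37 = -23
B) -23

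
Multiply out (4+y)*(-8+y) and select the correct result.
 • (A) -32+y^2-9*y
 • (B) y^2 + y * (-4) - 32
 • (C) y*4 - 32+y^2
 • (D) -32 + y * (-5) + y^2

Expanding (4+y)*(-8+y):
= y^2 + y * (-4) - 32
B) y^2 + y * (-4) - 32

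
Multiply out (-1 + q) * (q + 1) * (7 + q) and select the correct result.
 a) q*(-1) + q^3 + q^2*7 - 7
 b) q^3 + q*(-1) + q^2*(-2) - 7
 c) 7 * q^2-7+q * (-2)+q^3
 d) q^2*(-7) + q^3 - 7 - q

Expanding (-1 + q) * (q + 1) * (7 + q):
= q*(-1) + q^3 + q^2*7 - 7
a) q*(-1) + q^3 + q^2*7 - 7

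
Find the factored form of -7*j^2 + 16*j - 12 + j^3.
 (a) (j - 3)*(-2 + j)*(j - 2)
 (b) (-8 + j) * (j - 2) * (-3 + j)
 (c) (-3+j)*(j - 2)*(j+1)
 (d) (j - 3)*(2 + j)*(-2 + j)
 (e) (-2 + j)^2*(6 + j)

We need to factor -7*j^2 + 16*j - 12 + j^3.
The factored form is (j - 3)*(-2 + j)*(j - 2).
a) (j - 3)*(-2 + j)*(j - 2)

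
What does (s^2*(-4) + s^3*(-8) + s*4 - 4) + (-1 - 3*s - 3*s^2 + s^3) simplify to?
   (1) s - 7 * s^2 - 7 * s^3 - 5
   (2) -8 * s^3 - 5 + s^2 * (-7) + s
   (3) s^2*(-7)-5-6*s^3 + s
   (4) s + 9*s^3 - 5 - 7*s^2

Adding the polynomials and combining like terms:
(s^2*(-4) + s^3*(-8) + s*4 - 4) + (-1 - 3*s - 3*s^2 + s^3)
= s - 7 * s^2 - 7 * s^3 - 5
1) s - 7 * s^2 - 7 * s^3 - 5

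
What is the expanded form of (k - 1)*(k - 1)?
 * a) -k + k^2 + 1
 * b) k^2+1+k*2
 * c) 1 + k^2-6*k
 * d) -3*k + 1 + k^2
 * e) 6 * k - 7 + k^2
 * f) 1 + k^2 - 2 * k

Expanding (k - 1)*(k - 1):
= 1 + k^2 - 2 * k
f) 1 + k^2 - 2 * k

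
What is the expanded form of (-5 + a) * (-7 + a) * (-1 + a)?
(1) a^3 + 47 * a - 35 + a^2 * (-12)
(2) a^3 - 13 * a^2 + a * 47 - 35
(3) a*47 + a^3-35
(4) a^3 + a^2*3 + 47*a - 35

Expanding (-5 + a) * (-7 + a) * (-1 + a):
= a^3 - 13 * a^2 + a * 47 - 35
2) a^3 - 13 * a^2 + a * 47 - 35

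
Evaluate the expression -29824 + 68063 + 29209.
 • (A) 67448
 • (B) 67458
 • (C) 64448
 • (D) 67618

First: -29824 + 68063 = 38239
Then: 38239 + 29209 = 67448
A) 67448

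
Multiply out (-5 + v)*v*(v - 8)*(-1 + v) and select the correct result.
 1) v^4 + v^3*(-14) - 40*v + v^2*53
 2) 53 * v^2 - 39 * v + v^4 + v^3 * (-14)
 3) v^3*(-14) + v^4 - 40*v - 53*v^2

Expanding (-5 + v)*v*(v - 8)*(-1 + v):
= v^4 + v^3*(-14) - 40*v + v^2*53
1) v^4 + v^3*(-14) - 40*v + v^2*53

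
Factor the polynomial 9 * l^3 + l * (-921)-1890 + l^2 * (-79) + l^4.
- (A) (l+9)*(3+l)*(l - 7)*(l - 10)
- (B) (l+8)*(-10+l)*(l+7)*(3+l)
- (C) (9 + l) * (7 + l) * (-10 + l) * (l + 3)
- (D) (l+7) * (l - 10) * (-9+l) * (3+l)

We need to factor 9 * l^3 + l * (-921)-1890 + l^2 * (-79) + l^4.
The factored form is (9 + l) * (7 + l) * (-10 + l) * (l + 3).
C) (9 + l) * (7 + l) * (-10 + l) * (l + 3)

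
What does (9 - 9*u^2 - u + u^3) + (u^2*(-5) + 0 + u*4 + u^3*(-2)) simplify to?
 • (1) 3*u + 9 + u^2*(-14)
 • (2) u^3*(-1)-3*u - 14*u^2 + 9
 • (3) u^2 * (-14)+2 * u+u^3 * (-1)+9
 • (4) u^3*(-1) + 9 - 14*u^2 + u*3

Adding the polynomials and combining like terms:
(9 - 9*u^2 - u + u^3) + (u^2*(-5) + 0 + u*4 + u^3*(-2))
= u^3*(-1) + 9 - 14*u^2 + u*3
4) u^3*(-1) + 9 - 14*u^2 + u*3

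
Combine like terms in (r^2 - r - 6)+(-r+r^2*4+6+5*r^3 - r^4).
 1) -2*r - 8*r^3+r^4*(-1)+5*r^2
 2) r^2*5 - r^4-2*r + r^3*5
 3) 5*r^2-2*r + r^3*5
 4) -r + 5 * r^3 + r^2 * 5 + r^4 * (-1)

Adding the polynomials and combining like terms:
(r^2 - r - 6) + (-r + r^2*4 + 6 + 5*r^3 - r^4)
= r^2*5 - r^4-2*r + r^3*5
2) r^2*5 - r^4-2*r + r^3*5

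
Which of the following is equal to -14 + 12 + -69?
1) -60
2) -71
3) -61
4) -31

First: -14 + 12 = -2
Then: -2 + -69 = -71
2) -71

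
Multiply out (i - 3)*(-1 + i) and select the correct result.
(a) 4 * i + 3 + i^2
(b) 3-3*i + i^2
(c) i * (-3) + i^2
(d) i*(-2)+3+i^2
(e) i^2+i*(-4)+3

Expanding (i - 3)*(-1 + i):
= i^2+i*(-4)+3
e) i^2+i*(-4)+3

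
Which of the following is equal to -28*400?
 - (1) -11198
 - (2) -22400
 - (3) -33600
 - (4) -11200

-28 * 400 = -11200
4) -11200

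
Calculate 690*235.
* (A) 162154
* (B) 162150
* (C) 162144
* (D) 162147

690 * 235 = 162150
B) 162150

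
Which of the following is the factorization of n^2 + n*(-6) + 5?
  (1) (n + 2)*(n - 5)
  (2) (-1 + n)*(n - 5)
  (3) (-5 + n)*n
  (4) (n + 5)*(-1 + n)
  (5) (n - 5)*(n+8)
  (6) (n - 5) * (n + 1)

We need to factor n^2 + n*(-6) + 5.
The factored form is (-1 + n)*(n - 5).
2) (-1 + n)*(n - 5)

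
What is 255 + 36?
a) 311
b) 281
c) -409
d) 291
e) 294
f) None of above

255 + 36 = 291
d) 291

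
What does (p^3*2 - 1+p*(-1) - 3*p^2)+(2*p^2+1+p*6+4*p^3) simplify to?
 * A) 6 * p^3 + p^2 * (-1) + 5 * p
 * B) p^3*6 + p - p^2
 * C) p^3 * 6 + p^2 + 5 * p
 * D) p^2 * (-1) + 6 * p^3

Adding the polynomials and combining like terms:
(p^3*2 - 1 + p*(-1) - 3*p^2) + (2*p^2 + 1 + p*6 + 4*p^3)
= 6 * p^3 + p^2 * (-1) + 5 * p
A) 6 * p^3 + p^2 * (-1) + 5 * p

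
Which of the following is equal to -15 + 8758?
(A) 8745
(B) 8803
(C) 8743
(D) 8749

-15 + 8758 = 8743
C) 8743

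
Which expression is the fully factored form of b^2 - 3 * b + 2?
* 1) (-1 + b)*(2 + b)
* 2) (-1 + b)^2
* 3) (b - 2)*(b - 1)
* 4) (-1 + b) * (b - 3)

We need to factor b^2 - 3 * b + 2.
The factored form is (b - 2)*(b - 1).
3) (b - 2)*(b - 1)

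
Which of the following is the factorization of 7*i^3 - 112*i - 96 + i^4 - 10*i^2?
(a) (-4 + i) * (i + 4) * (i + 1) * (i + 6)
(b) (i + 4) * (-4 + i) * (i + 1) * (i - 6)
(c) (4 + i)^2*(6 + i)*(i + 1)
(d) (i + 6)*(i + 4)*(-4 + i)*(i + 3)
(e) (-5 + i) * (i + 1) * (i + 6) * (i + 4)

We need to factor 7*i^3 - 112*i - 96 + i^4 - 10*i^2.
The factored form is (-4 + i) * (i + 4) * (i + 1) * (i + 6).
a) (-4 + i) * (i + 4) * (i + 1) * (i + 6)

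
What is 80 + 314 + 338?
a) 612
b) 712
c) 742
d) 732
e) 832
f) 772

First: 80 + 314 = 394
Then: 394 + 338 = 732
d) 732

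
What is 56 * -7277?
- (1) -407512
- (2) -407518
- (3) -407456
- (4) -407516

56 * -7277 = -407512
1) -407512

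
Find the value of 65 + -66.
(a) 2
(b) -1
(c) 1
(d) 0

65 + -66 = -1
b) -1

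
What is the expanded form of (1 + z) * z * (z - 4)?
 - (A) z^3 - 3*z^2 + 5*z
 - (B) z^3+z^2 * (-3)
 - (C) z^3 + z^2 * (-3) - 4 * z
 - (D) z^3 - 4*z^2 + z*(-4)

Expanding (1 + z) * z * (z - 4):
= z^3 + z^2 * (-3) - 4 * z
C) z^3 + z^2 * (-3) - 4 * z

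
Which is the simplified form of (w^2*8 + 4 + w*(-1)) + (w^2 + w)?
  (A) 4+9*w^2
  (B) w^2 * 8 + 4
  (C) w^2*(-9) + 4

Adding the polynomials and combining like terms:
(w^2*8 + 4 + w*(-1)) + (w^2 + w)
= 4+9*w^2
A) 4+9*w^2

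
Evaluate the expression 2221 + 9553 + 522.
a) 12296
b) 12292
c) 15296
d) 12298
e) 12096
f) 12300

First: 2221 + 9553 = 11774
Then: 11774 + 522 = 12296
a) 12296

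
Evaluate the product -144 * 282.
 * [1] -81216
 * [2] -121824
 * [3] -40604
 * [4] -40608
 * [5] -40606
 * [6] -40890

-144 * 282 = -40608
4) -40608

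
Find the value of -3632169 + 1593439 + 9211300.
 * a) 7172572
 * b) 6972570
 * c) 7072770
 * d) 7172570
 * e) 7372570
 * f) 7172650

First: -3632169 + 1593439 = -2038730
Then: -2038730 + 9211300 = 7172570
d) 7172570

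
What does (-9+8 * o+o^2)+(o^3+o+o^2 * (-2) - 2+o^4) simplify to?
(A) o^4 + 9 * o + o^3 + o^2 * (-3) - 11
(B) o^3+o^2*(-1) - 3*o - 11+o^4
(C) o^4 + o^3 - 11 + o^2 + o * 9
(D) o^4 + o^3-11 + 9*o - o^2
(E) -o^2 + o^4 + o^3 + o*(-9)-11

Adding the polynomials and combining like terms:
(-9 + 8*o + o^2) + (o^3 + o + o^2*(-2) - 2 + o^4)
= o^4 + o^3-11 + 9*o - o^2
D) o^4 + o^3-11 + 9*o - o^2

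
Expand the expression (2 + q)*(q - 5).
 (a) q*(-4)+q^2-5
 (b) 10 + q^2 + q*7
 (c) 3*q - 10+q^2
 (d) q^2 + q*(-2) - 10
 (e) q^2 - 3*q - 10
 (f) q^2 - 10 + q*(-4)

Expanding (2 + q)*(q - 5):
= q^2 - 3*q - 10
e) q^2 - 3*q - 10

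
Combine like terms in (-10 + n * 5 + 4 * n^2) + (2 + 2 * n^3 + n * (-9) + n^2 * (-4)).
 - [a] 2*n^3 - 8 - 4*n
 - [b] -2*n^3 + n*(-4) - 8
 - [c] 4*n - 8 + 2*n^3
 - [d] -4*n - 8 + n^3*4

Adding the polynomials and combining like terms:
(-10 + n*5 + 4*n^2) + (2 + 2*n^3 + n*(-9) + n^2*(-4))
= 2*n^3 - 8 - 4*n
a) 2*n^3 - 8 - 4*n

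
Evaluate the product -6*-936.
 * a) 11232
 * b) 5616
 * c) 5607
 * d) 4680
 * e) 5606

-6 * -936 = 5616
b) 5616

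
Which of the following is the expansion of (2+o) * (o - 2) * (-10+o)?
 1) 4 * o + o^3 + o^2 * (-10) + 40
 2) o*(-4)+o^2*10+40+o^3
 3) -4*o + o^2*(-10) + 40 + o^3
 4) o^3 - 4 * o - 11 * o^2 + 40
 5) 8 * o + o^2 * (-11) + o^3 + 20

Expanding (2+o) * (o - 2) * (-10+o):
= -4*o + o^2*(-10) + 40 + o^3
3) -4*o + o^2*(-10) + 40 + o^3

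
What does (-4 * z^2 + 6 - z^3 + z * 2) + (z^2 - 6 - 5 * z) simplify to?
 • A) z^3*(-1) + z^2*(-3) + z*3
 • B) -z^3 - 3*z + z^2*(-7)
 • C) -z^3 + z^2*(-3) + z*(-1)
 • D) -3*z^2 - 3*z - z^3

Adding the polynomials and combining like terms:
(-4*z^2 + 6 - z^3 + z*2) + (z^2 - 6 - 5*z)
= -3*z^2 - 3*z - z^3
D) -3*z^2 - 3*z - z^3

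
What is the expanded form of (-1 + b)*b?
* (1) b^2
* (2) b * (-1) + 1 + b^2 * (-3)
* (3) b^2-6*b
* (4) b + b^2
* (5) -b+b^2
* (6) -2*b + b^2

Expanding (-1 + b)*b:
= -b+b^2
5) -b+b^2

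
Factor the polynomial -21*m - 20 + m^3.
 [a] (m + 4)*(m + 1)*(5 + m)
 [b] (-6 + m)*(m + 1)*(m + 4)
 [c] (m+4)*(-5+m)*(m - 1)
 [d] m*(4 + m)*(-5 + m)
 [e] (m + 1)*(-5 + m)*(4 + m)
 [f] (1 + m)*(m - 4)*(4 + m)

We need to factor -21*m - 20 + m^3.
The factored form is (m + 1)*(-5 + m)*(4 + m).
e) (m + 1)*(-5 + m)*(4 + m)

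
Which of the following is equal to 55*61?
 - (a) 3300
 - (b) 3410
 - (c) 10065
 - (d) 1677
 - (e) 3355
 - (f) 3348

55 * 61 = 3355
e) 3355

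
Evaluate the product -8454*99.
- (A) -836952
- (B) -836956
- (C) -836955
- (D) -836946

-8454 * 99 = -836946
D) -836946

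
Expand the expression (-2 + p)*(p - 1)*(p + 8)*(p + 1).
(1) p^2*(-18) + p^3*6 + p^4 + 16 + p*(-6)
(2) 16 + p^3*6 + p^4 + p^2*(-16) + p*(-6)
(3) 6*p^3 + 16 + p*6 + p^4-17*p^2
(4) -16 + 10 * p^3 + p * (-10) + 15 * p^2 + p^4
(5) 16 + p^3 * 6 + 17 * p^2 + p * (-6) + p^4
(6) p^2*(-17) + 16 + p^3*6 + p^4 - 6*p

Expanding (-2 + p)*(p - 1)*(p + 8)*(p + 1):
= p^2*(-17) + 16 + p^3*6 + p^4 - 6*p
6) p^2*(-17) + 16 + p^3*6 + p^4 - 6*p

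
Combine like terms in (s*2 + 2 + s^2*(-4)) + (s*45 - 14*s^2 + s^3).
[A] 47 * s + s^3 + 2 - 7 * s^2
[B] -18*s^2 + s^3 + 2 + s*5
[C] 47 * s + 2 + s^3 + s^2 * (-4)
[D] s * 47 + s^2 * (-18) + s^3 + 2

Adding the polynomials and combining like terms:
(s*2 + 2 + s^2*(-4)) + (s*45 - 14*s^2 + s^3)
= s * 47 + s^2 * (-18) + s^3 + 2
D) s * 47 + s^2 * (-18) + s^3 + 2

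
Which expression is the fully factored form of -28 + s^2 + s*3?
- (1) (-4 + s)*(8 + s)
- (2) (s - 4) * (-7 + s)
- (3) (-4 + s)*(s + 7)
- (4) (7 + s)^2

We need to factor -28 + s^2 + s*3.
The factored form is (-4 + s)*(s + 7).
3) (-4 + s)*(s + 7)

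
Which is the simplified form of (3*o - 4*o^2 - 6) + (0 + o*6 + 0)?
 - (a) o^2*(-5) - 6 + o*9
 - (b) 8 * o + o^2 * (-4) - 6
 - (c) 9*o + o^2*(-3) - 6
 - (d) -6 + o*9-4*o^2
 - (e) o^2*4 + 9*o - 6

Adding the polynomials and combining like terms:
(3*o - 4*o^2 - 6) + (0 + o*6 + 0)
= -6 + o*9-4*o^2
d) -6 + o*9-4*o^2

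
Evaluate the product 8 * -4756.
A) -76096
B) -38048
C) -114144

8 * -4756 = -38048
B) -38048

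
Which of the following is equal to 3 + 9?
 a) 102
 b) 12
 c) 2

3 + 9 = 12
b) 12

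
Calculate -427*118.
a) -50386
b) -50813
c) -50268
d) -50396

-427 * 118 = -50386
a) -50386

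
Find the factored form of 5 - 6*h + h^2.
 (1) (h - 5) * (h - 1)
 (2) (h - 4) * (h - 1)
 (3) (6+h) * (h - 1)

We need to factor 5 - 6*h + h^2.
The factored form is (h - 5) * (h - 1).
1) (h - 5) * (h - 1)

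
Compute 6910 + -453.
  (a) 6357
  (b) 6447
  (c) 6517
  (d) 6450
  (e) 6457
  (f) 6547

6910 + -453 = 6457
e) 6457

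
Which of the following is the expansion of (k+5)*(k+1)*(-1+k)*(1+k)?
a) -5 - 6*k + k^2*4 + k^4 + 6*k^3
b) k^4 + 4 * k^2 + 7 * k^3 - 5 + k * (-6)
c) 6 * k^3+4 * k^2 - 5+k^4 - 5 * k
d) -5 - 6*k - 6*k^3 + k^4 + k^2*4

Expanding (k+5)*(k+1)*(-1+k)*(1+k):
= -5 - 6*k + k^2*4 + k^4 + 6*k^3
a) -5 - 6*k + k^2*4 + k^4 + 6*k^3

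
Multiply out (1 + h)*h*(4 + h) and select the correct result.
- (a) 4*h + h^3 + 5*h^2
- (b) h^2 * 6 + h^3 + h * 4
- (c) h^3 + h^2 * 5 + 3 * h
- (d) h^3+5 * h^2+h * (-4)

Expanding (1 + h)*h*(4 + h):
= 4*h + h^3 + 5*h^2
a) 4*h + h^3 + 5*h^2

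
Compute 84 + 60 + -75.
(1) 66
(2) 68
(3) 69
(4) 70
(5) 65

First: 84 + 60 = 144
Then: 144 + -75 = 69
3) 69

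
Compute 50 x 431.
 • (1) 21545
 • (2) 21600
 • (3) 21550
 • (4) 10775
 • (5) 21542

50 * 431 = 21550
3) 21550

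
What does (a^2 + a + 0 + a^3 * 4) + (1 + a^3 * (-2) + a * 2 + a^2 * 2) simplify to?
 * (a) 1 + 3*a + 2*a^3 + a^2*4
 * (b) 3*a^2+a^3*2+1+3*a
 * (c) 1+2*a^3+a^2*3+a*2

Adding the polynomials and combining like terms:
(a^2 + a + 0 + a^3*4) + (1 + a^3*(-2) + a*2 + a^2*2)
= 3*a^2+a^3*2+1+3*a
b) 3*a^2+a^3*2+1+3*a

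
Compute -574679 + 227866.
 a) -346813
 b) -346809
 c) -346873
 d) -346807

-574679 + 227866 = -346813
a) -346813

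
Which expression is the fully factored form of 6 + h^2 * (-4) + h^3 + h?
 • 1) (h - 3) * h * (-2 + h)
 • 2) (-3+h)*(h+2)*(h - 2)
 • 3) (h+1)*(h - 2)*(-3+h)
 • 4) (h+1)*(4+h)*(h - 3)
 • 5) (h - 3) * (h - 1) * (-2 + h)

We need to factor 6 + h^2 * (-4) + h^3 + h.
The factored form is (h+1)*(h - 2)*(-3+h).
3) (h+1)*(h - 2)*(-3+h)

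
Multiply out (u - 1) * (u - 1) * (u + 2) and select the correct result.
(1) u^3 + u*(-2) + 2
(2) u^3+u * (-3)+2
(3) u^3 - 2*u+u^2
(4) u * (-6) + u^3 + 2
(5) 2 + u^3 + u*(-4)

Expanding (u - 1) * (u - 1) * (u + 2):
= u^3+u * (-3)+2
2) u^3+u * (-3)+2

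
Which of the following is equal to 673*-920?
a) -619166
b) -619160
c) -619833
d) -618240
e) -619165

673 * -920 = -619160
b) -619160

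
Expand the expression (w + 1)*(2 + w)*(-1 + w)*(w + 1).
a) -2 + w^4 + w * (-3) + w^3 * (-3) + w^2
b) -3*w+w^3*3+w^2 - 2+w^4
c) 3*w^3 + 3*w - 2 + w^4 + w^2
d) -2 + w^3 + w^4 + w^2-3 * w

Expanding (w + 1)*(2 + w)*(-1 + w)*(w + 1):
= -3*w+w^3*3+w^2 - 2+w^4
b) -3*w+w^3*3+w^2 - 2+w^4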